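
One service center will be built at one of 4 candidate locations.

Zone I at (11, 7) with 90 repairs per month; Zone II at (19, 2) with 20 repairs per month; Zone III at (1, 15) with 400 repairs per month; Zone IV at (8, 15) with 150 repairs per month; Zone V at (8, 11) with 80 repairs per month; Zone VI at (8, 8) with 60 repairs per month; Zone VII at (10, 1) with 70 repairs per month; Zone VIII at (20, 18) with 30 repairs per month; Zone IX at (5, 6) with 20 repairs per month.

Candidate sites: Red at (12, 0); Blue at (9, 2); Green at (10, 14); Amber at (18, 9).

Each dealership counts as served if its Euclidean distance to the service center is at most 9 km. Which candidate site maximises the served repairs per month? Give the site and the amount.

Green, covering 380

Coverage radius r = 9 km; a point is covered iff (Δx)²+(Δy)² ≤ 9² = 81.
  Red (12, 0): covers {Zone I, Zone II, Zone VI, Zone VII} → 240
  Blue (9, 2): covers {Zone I, Zone VI, Zone VII, Zone IX} → 240
  Green (10, 14): covers {Zone I, Zone IV, Zone V, Zone VI} → 380
  Amber (18, 9): covers {Zone I, Zone II} → 110
Maximum coverage at Green: 380 repairs per month.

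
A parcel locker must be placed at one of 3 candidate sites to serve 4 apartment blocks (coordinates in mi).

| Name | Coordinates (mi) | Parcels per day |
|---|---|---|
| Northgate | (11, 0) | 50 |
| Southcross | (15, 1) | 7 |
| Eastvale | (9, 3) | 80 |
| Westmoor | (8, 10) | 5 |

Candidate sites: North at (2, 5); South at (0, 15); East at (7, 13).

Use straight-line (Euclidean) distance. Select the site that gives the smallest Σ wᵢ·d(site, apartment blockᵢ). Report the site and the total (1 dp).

North, total 1231.5 mi

Total weighted distance at each candidate:
  North (2, 5): total = 1231.5
  South (0, 15): total = 2320.9
  East (7, 13): total = 1612.7
Minimum is at North with total 1231.5 mi.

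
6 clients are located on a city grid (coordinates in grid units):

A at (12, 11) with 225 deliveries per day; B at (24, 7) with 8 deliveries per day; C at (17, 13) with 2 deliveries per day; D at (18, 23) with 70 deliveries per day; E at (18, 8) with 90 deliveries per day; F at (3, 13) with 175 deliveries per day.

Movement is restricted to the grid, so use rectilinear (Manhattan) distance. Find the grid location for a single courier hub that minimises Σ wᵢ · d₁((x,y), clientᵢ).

Manhattan distance separates: Σwᵢ(|x−xᵢ|+|y−yᵢ|) = Σwᵢ|x−xᵢ| + Σwᵢ|y−yᵢ|, so x and y are optimised independently as 1-D weighted medians.
Total weight W = 570; half = 285.
x-coordinate, sorted with cumulative weight:
  x=3 (F, w=175) cum 175
  x=12 (A, w=225) cum 400  ← median
  x=17 (C, w=2) cum 402
  x=18 (D, w=70) cum 472
  x=18 (E, w=90) cum 562
  x=24 (B, w=8) cum 570
⇒ x* = 12
y-coordinate, sorted with cumulative weight:
  y=7 (B, w=8) cum 8
  y=8 (E, w=90) cum 98
  y=11 (A, w=225) cum 323  ← median
  y=13 (C, w=2) cum 325
  y=13 (F, w=175) cum 500
  y=23 (D, w=70) cum 570
⇒ y* = 11

(12, 11)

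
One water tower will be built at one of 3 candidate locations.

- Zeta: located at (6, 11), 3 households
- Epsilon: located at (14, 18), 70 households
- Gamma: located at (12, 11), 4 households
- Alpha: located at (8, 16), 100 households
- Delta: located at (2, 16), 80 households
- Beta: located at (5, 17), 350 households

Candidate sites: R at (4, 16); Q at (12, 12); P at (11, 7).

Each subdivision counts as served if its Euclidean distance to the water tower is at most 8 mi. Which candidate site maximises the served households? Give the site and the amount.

R, covering 533

Coverage radius r = 8 mi; a point is covered iff (Δx)²+(Δy)² ≤ 8² = 64.
  R (4, 16): covers {Zeta, Alpha, Delta, Beta} → 533
  Q (12, 12): covers {Zeta, Epsilon, Gamma, Alpha} → 177
  P (11, 7): covers {Zeta, Gamma} → 7
Maximum coverage at R: 533 households.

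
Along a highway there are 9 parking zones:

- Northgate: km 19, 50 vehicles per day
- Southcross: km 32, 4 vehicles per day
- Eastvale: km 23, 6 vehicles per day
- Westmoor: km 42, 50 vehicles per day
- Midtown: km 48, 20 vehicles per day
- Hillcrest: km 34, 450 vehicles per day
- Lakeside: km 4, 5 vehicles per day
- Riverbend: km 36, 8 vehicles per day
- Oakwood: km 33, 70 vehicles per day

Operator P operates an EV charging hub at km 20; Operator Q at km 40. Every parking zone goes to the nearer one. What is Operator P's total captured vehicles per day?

The indifferent point is the midpoint (20+40)/2 = 30; parking zones left of it (closer to Operator P at 20) go to Operator P, those right go to Operator Q.
  Lakeside at 4 (w=5) → Operator P
  Northgate at 19 (w=50) → Operator P
  Eastvale at 23 (w=6) → Operator P
  Southcross at 32 (w=4) → Operator Q
  Oakwood at 33 (w=70) → Operator Q
  Hillcrest at 34 (w=450) → Operator Q
  Riverbend at 36 (w=8) → Operator Q
  Westmoor at 42 (w=50) → Operator Q
  Midtown at 48 (w=20) → Operator Q
Operator P captures 61; Operator Q captures 602.

61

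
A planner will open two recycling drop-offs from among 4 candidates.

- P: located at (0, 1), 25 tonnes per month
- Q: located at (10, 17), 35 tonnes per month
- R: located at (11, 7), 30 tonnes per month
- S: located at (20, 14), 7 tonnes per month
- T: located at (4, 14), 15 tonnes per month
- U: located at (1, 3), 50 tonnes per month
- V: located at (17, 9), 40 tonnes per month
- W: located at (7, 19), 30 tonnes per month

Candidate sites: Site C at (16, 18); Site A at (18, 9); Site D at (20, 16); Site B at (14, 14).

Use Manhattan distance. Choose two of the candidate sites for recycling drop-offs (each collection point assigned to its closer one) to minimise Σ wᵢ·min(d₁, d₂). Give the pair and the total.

{Site A, Site B}, total 2907

Evaluate every pair (each demand assigned to the nearer of the two):
  {Site A, Site B}: total = 2907
  {Site C, Site A}: total = 2944
  {Site C, Site B}: total = 3232
  {Site A, Site D}: total = 3259
  {Site D, Site B}: total = 3264
  {Site C, Site D}: total = 4004
Best pair: {Site A, Site B} with total 2907.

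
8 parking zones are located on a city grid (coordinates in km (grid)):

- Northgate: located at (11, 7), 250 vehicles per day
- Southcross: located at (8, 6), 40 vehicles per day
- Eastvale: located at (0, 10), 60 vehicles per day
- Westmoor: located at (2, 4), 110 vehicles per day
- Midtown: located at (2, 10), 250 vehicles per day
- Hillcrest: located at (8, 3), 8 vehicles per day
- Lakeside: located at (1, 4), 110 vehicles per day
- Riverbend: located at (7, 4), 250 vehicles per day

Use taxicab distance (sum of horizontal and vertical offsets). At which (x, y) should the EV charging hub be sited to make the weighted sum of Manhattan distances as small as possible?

(7, 7)

Manhattan distance separates: Σwᵢ(|x−xᵢ|+|y−yᵢ|) = Σwᵢ|x−xᵢ| + Σwᵢ|y−yᵢ|, so x and y are optimised independently as 1-D weighted medians.
Total weight W = 1078; half = 539.
x-coordinate, sorted with cumulative weight:
  x=0 (Eastvale, w=60) cum 60
  x=1 (Lakeside, w=110) cum 170
  x=2 (Westmoor, w=110) cum 280
  x=2 (Midtown, w=250) cum 530
  x=7 (Riverbend, w=250) cum 780  ← median
  x=8 (Southcross, w=40) cum 820
  x=8 (Hillcrest, w=8) cum 828
  x=11 (Northgate, w=250) cum 1078
⇒ x* = 7
y-coordinate, sorted with cumulative weight:
  y=3 (Hillcrest, w=8) cum 8
  y=4 (Westmoor, w=110) cum 118
  y=4 (Lakeside, w=110) cum 228
  y=4 (Riverbend, w=250) cum 478
  y=6 (Southcross, w=40) cum 518
  y=7 (Northgate, w=250) cum 768  ← median
  y=10 (Eastvale, w=60) cum 828
  y=10 (Midtown, w=250) cum 1078
⇒ y* = 7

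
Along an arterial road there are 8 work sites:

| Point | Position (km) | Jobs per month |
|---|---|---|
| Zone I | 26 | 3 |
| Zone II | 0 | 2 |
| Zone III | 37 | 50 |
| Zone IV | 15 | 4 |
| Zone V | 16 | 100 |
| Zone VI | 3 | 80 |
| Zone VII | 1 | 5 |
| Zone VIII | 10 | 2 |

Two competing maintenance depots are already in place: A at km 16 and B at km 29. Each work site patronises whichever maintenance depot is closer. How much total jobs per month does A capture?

193

The indifferent point is the midpoint (16+29)/2 = 22.5; work sites left of it (closer to A at 16) go to A, those right go to B.
  Zone II at 0 (w=2) → A
  Zone VII at 1 (w=5) → A
  Zone VI at 3 (w=80) → A
  Zone VIII at 10 (w=2) → A
  Zone IV at 15 (w=4) → A
  Zone V at 16 (w=100) → A
  Zone I at 26 (w=3) → B
  Zone III at 37 (w=50) → B
A captures 193; B captures 53.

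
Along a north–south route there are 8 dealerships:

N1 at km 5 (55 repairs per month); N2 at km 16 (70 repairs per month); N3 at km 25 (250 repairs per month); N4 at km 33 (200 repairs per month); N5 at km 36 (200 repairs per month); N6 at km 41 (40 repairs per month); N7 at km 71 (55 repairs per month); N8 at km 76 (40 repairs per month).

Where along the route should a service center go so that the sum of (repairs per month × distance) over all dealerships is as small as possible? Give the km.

x = 33

For a sum of weighted absolute distances on a line, the optimum is the weighted median (not the mean). Total weight W = 910; half-weight = 455.
Sort by position and accumulate weight:
  km 5 (N1, w=55) → cum 55
  km 16 (N2, w=70) → cum 125
  km 25 (N3, w=250) → cum 375
  km 33 (N4, w=200) → cum 575  ≥ 455 → median here
  km 36 (N5, w=200) → cum 775
  km 41 (N6, w=40) → cum 815
  km 71 (N7, w=55) → cum 870
  km 76 (N8, w=40) → cum 910
Optimal location: km 33.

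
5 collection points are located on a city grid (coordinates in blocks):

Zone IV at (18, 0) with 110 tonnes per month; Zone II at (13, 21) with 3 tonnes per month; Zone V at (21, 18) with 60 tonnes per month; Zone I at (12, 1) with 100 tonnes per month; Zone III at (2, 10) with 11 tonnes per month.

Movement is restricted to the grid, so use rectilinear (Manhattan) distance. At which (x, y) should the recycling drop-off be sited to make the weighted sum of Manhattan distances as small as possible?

Manhattan distance separates: Σwᵢ(|x−xᵢ|+|y−yᵢ|) = Σwᵢ|x−xᵢ| + Σwᵢ|y−yᵢ|, so x and y are optimised independently as 1-D weighted medians.
Total weight W = 284; half = 142.
x-coordinate, sorted with cumulative weight:
  x=2 (Zone III, w=11) cum 11
  x=12 (Zone I, w=100) cum 111
  x=13 (Zone II, w=3) cum 114
  x=18 (Zone IV, w=110) cum 224  ← median
  x=21 (Zone V, w=60) cum 284
⇒ x* = 18
y-coordinate, sorted with cumulative weight:
  y=0 (Zone IV, w=110) cum 110
  y=1 (Zone I, w=100) cum 210  ← median
  y=10 (Zone III, w=11) cum 221
  y=18 (Zone V, w=60) cum 281
  y=21 (Zone II, w=3) cum 284
⇒ y* = 1

(18, 1)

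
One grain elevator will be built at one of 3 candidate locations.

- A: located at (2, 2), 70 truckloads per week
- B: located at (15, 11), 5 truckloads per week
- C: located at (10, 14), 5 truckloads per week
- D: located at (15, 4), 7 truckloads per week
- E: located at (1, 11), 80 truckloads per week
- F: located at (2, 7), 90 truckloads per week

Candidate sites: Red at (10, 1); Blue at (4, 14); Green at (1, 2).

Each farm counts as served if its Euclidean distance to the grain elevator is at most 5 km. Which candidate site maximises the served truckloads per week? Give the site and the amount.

Blue, covering 80

Coverage radius r = 5 km; a point is covered iff (Δx)²+(Δy)² ≤ 5² = 25.
  Red (10, 1): covers {none} → 0
  Blue (4, 14): covers {E} → 80
  Green (1, 2): covers {A} → 70
Maximum coverage at Blue: 80 truckloads per week.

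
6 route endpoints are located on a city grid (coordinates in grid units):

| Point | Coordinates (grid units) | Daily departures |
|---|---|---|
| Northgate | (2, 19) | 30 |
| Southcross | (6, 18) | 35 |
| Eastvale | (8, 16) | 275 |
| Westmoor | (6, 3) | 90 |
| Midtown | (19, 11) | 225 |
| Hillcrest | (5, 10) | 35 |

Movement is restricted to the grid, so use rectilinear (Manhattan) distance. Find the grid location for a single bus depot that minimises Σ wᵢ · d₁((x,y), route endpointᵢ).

(8, 11)

Manhattan distance separates: Σwᵢ(|x−xᵢ|+|y−yᵢ|) = Σwᵢ|x−xᵢ| + Σwᵢ|y−yᵢ|, so x and y are optimised independently as 1-D weighted medians.
Total weight W = 690; half = 345.
x-coordinate, sorted with cumulative weight:
  x=2 (Northgate, w=30) cum 30
  x=5 (Hillcrest, w=35) cum 65
  x=6 (Southcross, w=35) cum 100
  x=6 (Westmoor, w=90) cum 190
  x=8 (Eastvale, w=275) cum 465  ← median
  x=19 (Midtown, w=225) cum 690
⇒ x* = 8
y-coordinate, sorted with cumulative weight:
  y=3 (Westmoor, w=90) cum 90
  y=10 (Hillcrest, w=35) cum 125
  y=11 (Midtown, w=225) cum 350  ← median
  y=16 (Eastvale, w=275) cum 625
  y=18 (Southcross, w=35) cum 660
  y=19 (Northgate, w=30) cum 690
⇒ y* = 11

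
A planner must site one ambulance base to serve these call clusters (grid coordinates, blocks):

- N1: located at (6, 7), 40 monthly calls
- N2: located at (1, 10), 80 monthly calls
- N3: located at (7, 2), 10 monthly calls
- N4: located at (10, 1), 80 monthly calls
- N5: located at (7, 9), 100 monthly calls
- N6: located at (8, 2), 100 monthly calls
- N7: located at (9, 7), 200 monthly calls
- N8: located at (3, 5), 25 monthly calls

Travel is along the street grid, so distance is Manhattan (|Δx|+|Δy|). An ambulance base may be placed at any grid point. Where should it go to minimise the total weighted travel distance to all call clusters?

Manhattan distance separates: Σwᵢ(|x−xᵢ|+|y−yᵢ|) = Σwᵢ|x−xᵢ| + Σwᵢ|y−yᵢ|, so x and y are optimised independently as 1-D weighted medians.
Total weight W = 635; half = 317.5.
x-coordinate, sorted with cumulative weight:
  x=1 (N2, w=80) cum 80
  x=3 (N8, w=25) cum 105
  x=6 (N1, w=40) cum 145
  x=7 (N3, w=10) cum 155
  x=7 (N5, w=100) cum 255
  x=8 (N6, w=100) cum 355  ← median
  x=9 (N7, w=200) cum 555
  x=10 (N4, w=80) cum 635
⇒ x* = 8
y-coordinate, sorted with cumulative weight:
  y=1 (N4, w=80) cum 80
  y=2 (N3, w=10) cum 90
  y=2 (N6, w=100) cum 190
  y=5 (N8, w=25) cum 215
  y=7 (N1, w=40) cum 255
  y=7 (N7, w=200) cum 455  ← median
  y=9 (N5, w=100) cum 555
  y=10 (N2, w=80) cum 635
⇒ y* = 7

(8, 7)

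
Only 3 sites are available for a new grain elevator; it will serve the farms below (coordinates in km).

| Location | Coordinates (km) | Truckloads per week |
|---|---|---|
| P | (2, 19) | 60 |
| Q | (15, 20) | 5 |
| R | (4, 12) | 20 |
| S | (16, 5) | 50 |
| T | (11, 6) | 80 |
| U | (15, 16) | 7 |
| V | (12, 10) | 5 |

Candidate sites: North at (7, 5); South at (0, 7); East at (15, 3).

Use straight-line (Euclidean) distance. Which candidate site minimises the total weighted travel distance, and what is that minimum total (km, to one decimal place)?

North, total 2039.7 km

Total weighted distance at each candidate:
  North (7, 5): total = 2039.7
  South (0, 7): total = 2831.4
  East (15, 3): total = 2247.1
Minimum is at North with total 2039.7 km.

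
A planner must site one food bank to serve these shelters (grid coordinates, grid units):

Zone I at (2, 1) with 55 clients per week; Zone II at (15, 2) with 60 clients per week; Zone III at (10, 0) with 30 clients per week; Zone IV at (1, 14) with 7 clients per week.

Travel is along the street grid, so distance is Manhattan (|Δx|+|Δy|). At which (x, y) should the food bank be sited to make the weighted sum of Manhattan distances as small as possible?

Manhattan distance separates: Σwᵢ(|x−xᵢ|+|y−yᵢ|) = Σwᵢ|x−xᵢ| + Σwᵢ|y−yᵢ|, so x and y are optimised independently as 1-D weighted medians.
Total weight W = 152; half = 76.
x-coordinate, sorted with cumulative weight:
  x=1 (Zone IV, w=7) cum 7
  x=2 (Zone I, w=55) cum 62
  x=10 (Zone III, w=30) cum 92  ← median
  x=15 (Zone II, w=60) cum 152
⇒ x* = 10
y-coordinate, sorted with cumulative weight:
  y=0 (Zone III, w=30) cum 30
  y=1 (Zone I, w=55) cum 85  ← median
  y=2 (Zone II, w=60) cum 145
  y=14 (Zone IV, w=7) cum 152
⇒ y* = 1

(10, 1)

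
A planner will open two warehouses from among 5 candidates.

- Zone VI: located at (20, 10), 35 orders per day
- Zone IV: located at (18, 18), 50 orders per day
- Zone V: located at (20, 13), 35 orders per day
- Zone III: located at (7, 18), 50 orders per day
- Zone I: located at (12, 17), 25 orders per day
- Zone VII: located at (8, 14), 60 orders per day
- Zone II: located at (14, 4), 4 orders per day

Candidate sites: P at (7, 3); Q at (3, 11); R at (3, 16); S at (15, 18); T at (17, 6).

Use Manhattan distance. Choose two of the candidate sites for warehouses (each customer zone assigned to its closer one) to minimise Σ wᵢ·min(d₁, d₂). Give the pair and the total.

Evaluate every pair (each demand assigned to the nearer of the two):
  {R, S}: total = 1835
  {S, T}: total = 1925
  {Q, S}: total = 1995
  {P, S}: total = 2147
  {R, T}: total = 2235
  {Q, T}: total = 2670
  {P, T}: total = 3135
  {Q, R}: total = 3187
  {P, R}: total = 3252
  {P, Q}: total = 3832
Best pair: {R, S} with total 1835.

{R, S}, total 1835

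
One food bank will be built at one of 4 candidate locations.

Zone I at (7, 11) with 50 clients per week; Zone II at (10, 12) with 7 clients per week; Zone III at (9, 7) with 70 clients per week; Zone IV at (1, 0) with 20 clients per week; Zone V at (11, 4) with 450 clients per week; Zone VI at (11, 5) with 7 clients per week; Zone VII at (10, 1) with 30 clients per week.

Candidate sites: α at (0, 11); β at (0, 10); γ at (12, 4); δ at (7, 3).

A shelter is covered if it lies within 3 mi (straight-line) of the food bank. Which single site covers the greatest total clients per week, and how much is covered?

γ, covering 457

Coverage radius r = 3 mi; a point is covered iff (Δx)²+(Δy)² ≤ 3² = 9.
  α (0, 11): covers {none} → 0
  β (0, 10): covers {none} → 0
  γ (12, 4): covers {Zone V, Zone VI} → 457
  δ (7, 3): covers {none} → 0
Maximum coverage at γ: 457 clients per week.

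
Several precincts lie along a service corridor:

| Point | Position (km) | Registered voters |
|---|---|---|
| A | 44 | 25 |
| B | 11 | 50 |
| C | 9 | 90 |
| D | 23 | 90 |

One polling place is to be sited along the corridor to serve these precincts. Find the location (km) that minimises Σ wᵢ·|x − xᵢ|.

For a sum of weighted absolute distances on a line, the optimum is the weighted median (not the mean). Total weight W = 255; half-weight = 127.5.
Sort by position and accumulate weight:
  km 9 (C, w=90) → cum 90
  km 11 (B, w=50) → cum 140  ≥ 127.5 → median here
  km 23 (D, w=90) → cum 230
  km 44 (A, w=25) → cum 255
Optimal location: km 11.

x = 11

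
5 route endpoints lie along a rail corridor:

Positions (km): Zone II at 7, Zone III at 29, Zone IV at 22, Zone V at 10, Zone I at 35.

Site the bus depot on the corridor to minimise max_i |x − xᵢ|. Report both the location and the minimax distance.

location 21, max distance 14

The 1-center on a line is the midpoint of the two extreme points: leftmost at 7, rightmost at 35.
Optimal location = (7 + 35)/2 = 21; maximum distance = (35 − 7)/2 = 14.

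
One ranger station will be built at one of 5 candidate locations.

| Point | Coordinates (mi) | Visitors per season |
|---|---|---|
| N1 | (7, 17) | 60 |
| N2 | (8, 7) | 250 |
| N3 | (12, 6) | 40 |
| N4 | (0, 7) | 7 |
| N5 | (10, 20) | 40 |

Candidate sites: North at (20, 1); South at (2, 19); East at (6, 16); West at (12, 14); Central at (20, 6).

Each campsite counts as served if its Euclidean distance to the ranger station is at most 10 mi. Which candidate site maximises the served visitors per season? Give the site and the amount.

Coverage radius r = 10 mi; a point is covered iff (Δx)²+(Δy)² ≤ 10² = 100.
  North (20, 1): covers {N3} → 40
  South (2, 19): covers {N1, N5} → 100
  East (6, 16): covers {N1, N2, N5} → 350
  West (12, 14): covers {N1, N2, N3, N5} → 390
  Central (20, 6): covers {N3} → 40
Maximum coverage at West: 390 visitors per season.

West, covering 390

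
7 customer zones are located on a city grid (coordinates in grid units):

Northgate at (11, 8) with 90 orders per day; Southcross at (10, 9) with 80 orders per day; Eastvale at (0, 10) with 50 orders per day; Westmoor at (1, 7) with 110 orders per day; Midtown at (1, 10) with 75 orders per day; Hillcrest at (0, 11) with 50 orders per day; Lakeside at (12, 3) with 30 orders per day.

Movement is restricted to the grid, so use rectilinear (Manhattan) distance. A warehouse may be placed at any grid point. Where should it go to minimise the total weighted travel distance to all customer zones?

Manhattan distance separates: Σwᵢ(|x−xᵢ|+|y−yᵢ|) = Σwᵢ|x−xᵢ| + Σwᵢ|y−yᵢ|, so x and y are optimised independently as 1-D weighted medians.
Total weight W = 485; half = 242.5.
x-coordinate, sorted with cumulative weight:
  x=0 (Eastvale, w=50) cum 50
  x=0 (Hillcrest, w=50) cum 100
  x=1 (Westmoor, w=110) cum 210
  x=1 (Midtown, w=75) cum 285  ← median
  x=10 (Southcross, w=80) cum 365
  x=11 (Northgate, w=90) cum 455
  x=12 (Lakeside, w=30) cum 485
⇒ x* = 1
y-coordinate, sorted with cumulative weight:
  y=3 (Lakeside, w=30) cum 30
  y=7 (Westmoor, w=110) cum 140
  y=8 (Northgate, w=90) cum 230
  y=9 (Southcross, w=80) cum 310  ← median
  y=10 (Eastvale, w=50) cum 360
  y=10 (Midtown, w=75) cum 435
  y=11 (Hillcrest, w=50) cum 485
⇒ y* = 9

(1, 9)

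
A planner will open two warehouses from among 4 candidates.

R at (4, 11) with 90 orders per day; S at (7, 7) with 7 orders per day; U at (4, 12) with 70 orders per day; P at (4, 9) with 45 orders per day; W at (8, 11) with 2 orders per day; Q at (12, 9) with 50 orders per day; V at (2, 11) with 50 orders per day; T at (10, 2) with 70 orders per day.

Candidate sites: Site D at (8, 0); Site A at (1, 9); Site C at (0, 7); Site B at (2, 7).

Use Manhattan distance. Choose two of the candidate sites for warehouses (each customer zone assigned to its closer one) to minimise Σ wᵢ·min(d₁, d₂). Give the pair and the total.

Evaluate every pair (each demand assigned to the nearer of the two):
  {Site D, Site A}: total = 2059
  {Site D, Site B}: total = 2345
  {Site A, Site B}: total = 2668
  {Site A, Site C}: total = 2822
  {Site D, Site C}: total = 2921
  {Site C, Site B}: total = 2975
Best pair: {Site D, Site A} with total 2059.

{Site D, Site A}, total 2059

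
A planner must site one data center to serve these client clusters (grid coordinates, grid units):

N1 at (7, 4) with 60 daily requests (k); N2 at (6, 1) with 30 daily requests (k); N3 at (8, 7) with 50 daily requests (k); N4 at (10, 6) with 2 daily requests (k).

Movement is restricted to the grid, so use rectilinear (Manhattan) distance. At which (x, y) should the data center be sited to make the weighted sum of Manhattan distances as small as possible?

Manhattan distance separates: Σwᵢ(|x−xᵢ|+|y−yᵢ|) = Σwᵢ|x−xᵢ| + Σwᵢ|y−yᵢ|, so x and y are optimised independently as 1-D weighted medians.
Total weight W = 142; half = 71.
x-coordinate, sorted with cumulative weight:
  x=6 (N2, w=30) cum 30
  x=7 (N1, w=60) cum 90  ← median
  x=8 (N3, w=50) cum 140
  x=10 (N4, w=2) cum 142
⇒ x* = 7
y-coordinate, sorted with cumulative weight:
  y=1 (N2, w=30) cum 30
  y=4 (N1, w=60) cum 90  ← median
  y=6 (N4, w=2) cum 92
  y=7 (N3, w=50) cum 142
⇒ y* = 4

(7, 4)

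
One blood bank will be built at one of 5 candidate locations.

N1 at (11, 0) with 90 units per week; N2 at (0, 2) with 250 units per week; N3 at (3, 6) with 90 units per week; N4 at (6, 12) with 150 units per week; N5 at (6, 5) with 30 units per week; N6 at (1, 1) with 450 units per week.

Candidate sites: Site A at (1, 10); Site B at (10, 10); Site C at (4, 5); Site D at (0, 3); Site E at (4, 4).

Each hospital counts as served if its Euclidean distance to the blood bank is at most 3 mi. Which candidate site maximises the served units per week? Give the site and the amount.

Coverage radius r = 3 mi; a point is covered iff (Δx)²+(Δy)² ≤ 3² = 9.
  Site A (1, 10): covers {none} → 0
  Site B (10, 10): covers {none} → 0
  Site C (4, 5): covers {N3, N5} → 120
  Site D (0, 3): covers {N2, N6} → 700
  Site E (4, 4): covers {N3, N5} → 120
Maximum coverage at Site D: 700 units per week.

Site D, covering 700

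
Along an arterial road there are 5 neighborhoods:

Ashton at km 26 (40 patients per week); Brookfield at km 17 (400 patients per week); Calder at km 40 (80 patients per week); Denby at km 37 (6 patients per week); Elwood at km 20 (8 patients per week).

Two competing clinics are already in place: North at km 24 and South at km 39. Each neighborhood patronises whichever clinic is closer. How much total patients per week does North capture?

448

The indifferent point is the midpoint (24+39)/2 = 31.5; neighborhoods left of it (closer to North at 24) go to North, those right go to South.
  Brookfield at 17 (w=400) → North
  Elwood at 20 (w=8) → North
  Ashton at 26 (w=40) → North
  Denby at 37 (w=6) → South
  Calder at 40 (w=80) → South
North captures 448; South captures 86.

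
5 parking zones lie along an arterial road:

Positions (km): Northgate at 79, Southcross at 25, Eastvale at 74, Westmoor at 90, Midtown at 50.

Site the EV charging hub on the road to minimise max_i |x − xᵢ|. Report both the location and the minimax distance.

location 57.5, max distance 32.5

The 1-center on a line is the midpoint of the two extreme points: leftmost at 25, rightmost at 90.
Optimal location = (25 + 90)/2 = 57.5; maximum distance = (90 − 25)/2 = 32.5.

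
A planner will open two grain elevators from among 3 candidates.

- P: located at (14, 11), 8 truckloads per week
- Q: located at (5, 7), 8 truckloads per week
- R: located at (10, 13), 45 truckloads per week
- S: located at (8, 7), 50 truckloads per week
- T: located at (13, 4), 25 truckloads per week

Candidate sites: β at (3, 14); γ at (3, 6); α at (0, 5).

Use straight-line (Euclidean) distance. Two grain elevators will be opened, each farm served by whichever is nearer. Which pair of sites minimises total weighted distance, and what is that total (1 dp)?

{β, γ}, total 937.2

Evaluate every pair (each demand assigned to the nearer of the two):
  {β, γ}: total = 937.2
  {γ, α}: total = 1069.9
  {β, α}: total = 1190.8
Best pair: {β, γ} with total 937.2.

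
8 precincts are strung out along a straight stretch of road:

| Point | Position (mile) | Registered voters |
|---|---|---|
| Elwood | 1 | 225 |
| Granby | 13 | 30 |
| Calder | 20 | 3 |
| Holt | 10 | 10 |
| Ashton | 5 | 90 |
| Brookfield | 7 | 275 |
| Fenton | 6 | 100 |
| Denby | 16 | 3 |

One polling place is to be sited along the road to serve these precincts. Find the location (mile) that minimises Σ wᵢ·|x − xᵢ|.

x = 6

For a sum of weighted absolute distances on a line, the optimum is the weighted median (not the mean). Total weight W = 736; half-weight = 368.
Sort by position and accumulate weight:
  mile 1 (Elwood, w=225) → cum 225
  mile 5 (Ashton, w=90) → cum 315
  mile 6 (Fenton, w=100) → cum 415  ≥ 368 → median here
  mile 7 (Brookfield, w=275) → cum 690
  mile 10 (Holt, w=10) → cum 700
  mile 13 (Granby, w=30) → cum 730
  mile 16 (Denby, w=3) → cum 733
  mile 20 (Calder, w=3) → cum 736
Optimal location: mile 6.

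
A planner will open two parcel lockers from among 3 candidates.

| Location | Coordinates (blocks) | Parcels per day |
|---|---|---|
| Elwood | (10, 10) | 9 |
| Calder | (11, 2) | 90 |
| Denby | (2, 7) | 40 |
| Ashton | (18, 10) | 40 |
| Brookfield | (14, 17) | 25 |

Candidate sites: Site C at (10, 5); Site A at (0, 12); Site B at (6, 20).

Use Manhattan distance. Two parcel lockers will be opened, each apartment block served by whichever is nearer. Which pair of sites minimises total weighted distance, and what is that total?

{Site C, Site B}, total 1600

Evaluate every pair (each demand assigned to the nearer of the two):
  {Site C, Site B}: total = 1600
  {Site C, Site A}: total = 1605
  {Site A, Site B}: total = 3353
Best pair: {Site C, Site B} with total 1600.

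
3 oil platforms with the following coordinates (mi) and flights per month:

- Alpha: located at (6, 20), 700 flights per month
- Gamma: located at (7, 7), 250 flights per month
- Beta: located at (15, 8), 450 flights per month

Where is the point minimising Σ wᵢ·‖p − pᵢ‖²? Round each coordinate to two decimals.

The minimiser of Σwᵢ‖p−pᵢ‖² is the weighted centroid p* = (Σwᵢpᵢ)/(Σwᵢ).
Σwᵢ = 1400.
Σwᵢxᵢ = 700·6 + 250·7 + 450·15 = 12700.
Σwᵢyᵢ = 700·20 + 250·7 + 450·8 = 19350.
x* = 12700/1400 = 9.07, y* = 19350/1400 = 13.82.

(9.07, 13.82)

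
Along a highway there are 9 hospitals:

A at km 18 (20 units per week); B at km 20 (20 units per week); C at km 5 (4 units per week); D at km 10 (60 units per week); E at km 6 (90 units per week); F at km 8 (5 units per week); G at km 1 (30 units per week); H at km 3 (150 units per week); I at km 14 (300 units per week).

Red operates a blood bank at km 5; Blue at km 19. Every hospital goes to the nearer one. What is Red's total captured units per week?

The indifferent point is the midpoint (5+19)/2 = 12; hospitals left of it (closer to Red at 5) go to Red, those right go to Blue.
  G at 1 (w=30) → Red
  H at 3 (w=150) → Red
  C at 5 (w=4) → Red
  E at 6 (w=90) → Red
  F at 8 (w=5) → Red
  D at 10 (w=60) → Red
  I at 14 (w=300) → Blue
  A at 18 (w=20) → Blue
  B at 20 (w=20) → Blue
Red captures 339; Blue captures 340.

339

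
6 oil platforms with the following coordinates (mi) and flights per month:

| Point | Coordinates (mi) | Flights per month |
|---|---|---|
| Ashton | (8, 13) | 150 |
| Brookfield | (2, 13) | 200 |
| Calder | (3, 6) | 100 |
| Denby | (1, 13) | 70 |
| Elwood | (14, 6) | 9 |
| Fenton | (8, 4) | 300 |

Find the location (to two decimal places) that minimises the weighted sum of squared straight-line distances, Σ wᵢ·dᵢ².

The minimiser of Σwᵢ‖p−pᵢ‖² is the weighted centroid p* = (Σwᵢpᵢ)/(Σwᵢ).
Σwᵢ = 829.
Σwᵢxᵢ = 150·8 + 200·2 + 100·3 + 70·1 + 9·14 + 300·8 = 4496.
Σwᵢyᵢ = 150·13 + 200·13 + 100·6 + 70·13 + 9·6 + 300·4 = 7314.
x* = 4496/829 = 5.42, y* = 7314/829 = 8.82.

(5.42, 8.82)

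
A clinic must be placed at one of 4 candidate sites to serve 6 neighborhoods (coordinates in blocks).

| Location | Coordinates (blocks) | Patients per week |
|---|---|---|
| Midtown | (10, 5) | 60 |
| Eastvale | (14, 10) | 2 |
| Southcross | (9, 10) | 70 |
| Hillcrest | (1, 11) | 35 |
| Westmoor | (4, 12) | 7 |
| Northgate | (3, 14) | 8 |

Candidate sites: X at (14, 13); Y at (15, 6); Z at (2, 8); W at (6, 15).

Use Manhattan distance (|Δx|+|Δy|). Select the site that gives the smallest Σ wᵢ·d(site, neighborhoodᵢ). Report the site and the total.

Z, total 1556 blocks

Total weighted distance at each candidate:
  X (14, 13): total = 1984
  Y (15, 6): total = 2014
  Z (2, 8): total = 1556
  W (6, 15): total = 1808
Minimum is at Z with total 1556 blocks.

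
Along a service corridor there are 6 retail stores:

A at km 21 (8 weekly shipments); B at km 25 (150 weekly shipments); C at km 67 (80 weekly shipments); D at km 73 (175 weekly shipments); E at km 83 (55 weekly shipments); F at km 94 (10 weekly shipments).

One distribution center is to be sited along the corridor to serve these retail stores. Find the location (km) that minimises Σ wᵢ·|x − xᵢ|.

x = 73

For a sum of weighted absolute distances on a line, the optimum is the weighted median (not the mean). Total weight W = 478; half-weight = 239.
Sort by position and accumulate weight:
  km 21 (A, w=8) → cum 8
  km 25 (B, w=150) → cum 158
  km 67 (C, w=80) → cum 238
  km 73 (D, w=175) → cum 413  ≥ 239 → median here
  km 83 (E, w=55) → cum 468
  km 94 (F, w=10) → cum 478
Optimal location: km 73.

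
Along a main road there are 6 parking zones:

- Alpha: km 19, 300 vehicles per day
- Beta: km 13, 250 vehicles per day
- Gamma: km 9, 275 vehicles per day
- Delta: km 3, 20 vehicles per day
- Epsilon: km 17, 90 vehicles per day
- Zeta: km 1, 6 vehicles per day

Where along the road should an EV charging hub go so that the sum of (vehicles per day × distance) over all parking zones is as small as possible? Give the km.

For a sum of weighted absolute distances on a line, the optimum is the weighted median (not the mean). Total weight W = 941; half-weight = 470.5.
Sort by position and accumulate weight:
  km 1 (Zeta, w=6) → cum 6
  km 3 (Delta, w=20) → cum 26
  km 9 (Gamma, w=275) → cum 301
  km 13 (Beta, w=250) → cum 551  ≥ 470.5 → median here
  km 17 (Epsilon, w=90) → cum 641
  km 19 (Alpha, w=300) → cum 941
Optimal location: km 13.

x = 13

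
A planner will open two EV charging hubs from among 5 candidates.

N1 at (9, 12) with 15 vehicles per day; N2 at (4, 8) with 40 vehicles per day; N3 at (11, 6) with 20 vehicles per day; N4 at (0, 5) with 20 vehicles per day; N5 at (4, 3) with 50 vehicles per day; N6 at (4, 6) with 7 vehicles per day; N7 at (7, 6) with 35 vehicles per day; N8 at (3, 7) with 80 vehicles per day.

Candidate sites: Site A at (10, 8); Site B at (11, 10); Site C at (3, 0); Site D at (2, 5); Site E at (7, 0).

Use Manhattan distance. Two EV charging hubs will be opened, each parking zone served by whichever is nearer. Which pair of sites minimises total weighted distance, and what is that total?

Evaluate every pair (each demand assigned to the nearer of the two):
  {Site A, Site D}: total = 1011
  {Site B, Site D}: total = 1051
  {Site C, Site D}: total = 1321
  {Site D, Site E}: total = 1321
  {Site A, Site C}: total = 1519
  {Site B, Site C}: total = 1749
  {Site A, Site E}: total = 1786
  {Site C, Site E}: total = 1949
  {Site A, Site B}: total = 2041
  {Site B, Site E}: total = 2193
Best pair: {Site A, Site D} with total 1011.

{Site A, Site D}, total 1011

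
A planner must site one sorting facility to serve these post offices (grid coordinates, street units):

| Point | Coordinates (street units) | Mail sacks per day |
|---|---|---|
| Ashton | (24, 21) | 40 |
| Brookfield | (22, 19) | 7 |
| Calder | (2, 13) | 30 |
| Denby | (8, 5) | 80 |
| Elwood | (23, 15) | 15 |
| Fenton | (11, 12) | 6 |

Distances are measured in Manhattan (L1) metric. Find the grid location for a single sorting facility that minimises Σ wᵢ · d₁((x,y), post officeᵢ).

Manhattan distance separates: Σwᵢ(|x−xᵢ|+|y−yᵢ|) = Σwᵢ|x−xᵢ| + Σwᵢ|y−yᵢ|, so x and y are optimised independently as 1-D weighted medians.
Total weight W = 178; half = 89.
x-coordinate, sorted with cumulative weight:
  x=2 (Calder, w=30) cum 30
  x=8 (Denby, w=80) cum 110  ← median
  x=11 (Fenton, w=6) cum 116
  x=22 (Brookfield, w=7) cum 123
  x=23 (Elwood, w=15) cum 138
  x=24 (Ashton, w=40) cum 178
⇒ x* = 8
y-coordinate, sorted with cumulative weight:
  y=5 (Denby, w=80) cum 80
  y=12 (Fenton, w=6) cum 86
  y=13 (Calder, w=30) cum 116  ← median
  y=15 (Elwood, w=15) cum 131
  y=19 (Brookfield, w=7) cum 138
  y=21 (Ashton, w=40) cum 178
⇒ y* = 13

(8, 13)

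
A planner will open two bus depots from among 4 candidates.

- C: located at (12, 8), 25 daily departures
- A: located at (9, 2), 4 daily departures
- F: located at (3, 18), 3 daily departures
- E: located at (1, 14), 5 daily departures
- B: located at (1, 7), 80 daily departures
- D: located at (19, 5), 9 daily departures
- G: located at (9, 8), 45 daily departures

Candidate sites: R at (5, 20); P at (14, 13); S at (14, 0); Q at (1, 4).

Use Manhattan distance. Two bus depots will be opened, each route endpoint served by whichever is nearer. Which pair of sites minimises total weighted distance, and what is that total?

{P, Q}, total 1120

Evaluate every pair (each demand assigned to the nearer of the two):
  {P, Q}: total = 1120
  {S, Q}: total = 1246
  {R, Q}: total = 1428
  {R, P}: total = 2228
  {R, S}: total = 2375
  {P, S}: total = 2381
Best pair: {P, Q} with total 1120.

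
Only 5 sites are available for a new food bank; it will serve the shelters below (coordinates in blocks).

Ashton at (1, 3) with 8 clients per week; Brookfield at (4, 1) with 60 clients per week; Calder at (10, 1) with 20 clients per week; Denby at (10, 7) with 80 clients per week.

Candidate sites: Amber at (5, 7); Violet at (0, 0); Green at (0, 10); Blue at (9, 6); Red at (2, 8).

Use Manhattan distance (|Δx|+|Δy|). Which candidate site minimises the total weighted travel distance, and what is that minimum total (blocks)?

Total weighted distance at each candidate:
  Amber (5, 7): total = 1104
  Violet (0, 0): total = 1912
  Green (0, 10): total = 2264
  Blue (9, 6): total = 968
  Red (2, 8): total = 1608
Minimum is at Blue with total 968 blocks.

Blue, total 968 blocks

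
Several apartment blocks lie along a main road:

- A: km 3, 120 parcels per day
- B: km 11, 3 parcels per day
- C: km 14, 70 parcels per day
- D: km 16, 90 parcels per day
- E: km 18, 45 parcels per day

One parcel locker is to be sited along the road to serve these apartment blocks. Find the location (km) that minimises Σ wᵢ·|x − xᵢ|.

For a sum of weighted absolute distances on a line, the optimum is the weighted median (not the mean). Total weight W = 328; half-weight = 164.
Sort by position and accumulate weight:
  km 3 (A, w=120) → cum 120
  km 11 (B, w=3) → cum 123
  km 14 (C, w=70) → cum 193  ≥ 164 → median here
  km 16 (D, w=90) → cum 283
  km 18 (E, w=45) → cum 328
Optimal location: km 14.

x = 14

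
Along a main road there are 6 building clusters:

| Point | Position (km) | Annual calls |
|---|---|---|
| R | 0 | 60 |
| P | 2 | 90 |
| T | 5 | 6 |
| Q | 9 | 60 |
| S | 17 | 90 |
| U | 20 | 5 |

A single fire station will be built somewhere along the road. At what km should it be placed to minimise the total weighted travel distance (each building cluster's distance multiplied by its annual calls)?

x = 5

For a sum of weighted absolute distances on a line, the optimum is the weighted median (not the mean). Total weight W = 311; half-weight = 155.5.
Sort by position and accumulate weight:
  km 0 (R, w=60) → cum 60
  km 2 (P, w=90) → cum 150
  km 5 (T, w=6) → cum 156  ≥ 155.5 → median here
  km 9 (Q, w=60) → cum 216
  km 17 (S, w=90) → cum 306
  km 20 (U, w=5) → cum 311
Optimal location: km 5.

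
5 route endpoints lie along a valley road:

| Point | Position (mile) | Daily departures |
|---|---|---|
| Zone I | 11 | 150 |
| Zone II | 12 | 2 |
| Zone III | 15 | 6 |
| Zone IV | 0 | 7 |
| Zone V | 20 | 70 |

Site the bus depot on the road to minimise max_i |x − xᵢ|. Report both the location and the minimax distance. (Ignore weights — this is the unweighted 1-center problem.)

location 10, max distance 10

The 1-center on a line is the midpoint of the two extreme points: leftmost at 0, rightmost at 20.
Optimal location = (0 + 20)/2 = 10; maximum distance = (20 − 0)/2 = 10.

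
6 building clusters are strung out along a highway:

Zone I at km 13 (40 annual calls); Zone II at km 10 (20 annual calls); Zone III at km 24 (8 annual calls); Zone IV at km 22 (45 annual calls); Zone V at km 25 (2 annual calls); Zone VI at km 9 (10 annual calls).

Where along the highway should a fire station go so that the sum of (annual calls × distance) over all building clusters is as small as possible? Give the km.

x = 13

For a sum of weighted absolute distances on a line, the optimum is the weighted median (not the mean). Total weight W = 125; half-weight = 62.5.
Sort by position and accumulate weight:
  km 9 (Zone VI, w=10) → cum 10
  km 10 (Zone II, w=20) → cum 30
  km 13 (Zone I, w=40) → cum 70  ≥ 62.5 → median here
  km 22 (Zone IV, w=45) → cum 115
  km 24 (Zone III, w=8) → cum 123
  km 25 (Zone V, w=2) → cum 125
Optimal location: km 13.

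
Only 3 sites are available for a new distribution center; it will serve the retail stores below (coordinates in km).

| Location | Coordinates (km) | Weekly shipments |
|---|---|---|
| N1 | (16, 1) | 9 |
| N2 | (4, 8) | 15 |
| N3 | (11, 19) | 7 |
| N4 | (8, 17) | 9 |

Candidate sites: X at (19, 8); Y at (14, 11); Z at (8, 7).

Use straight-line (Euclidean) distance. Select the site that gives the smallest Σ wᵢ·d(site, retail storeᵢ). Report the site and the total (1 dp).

Total weighted distance at each candidate:
  X (19, 8): total = 516.7
  Y (14, 11): total = 384.6
  Z (8, 7): total = 328.4
Minimum is at Z with total 328.4 km.

Z, total 328.4 km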